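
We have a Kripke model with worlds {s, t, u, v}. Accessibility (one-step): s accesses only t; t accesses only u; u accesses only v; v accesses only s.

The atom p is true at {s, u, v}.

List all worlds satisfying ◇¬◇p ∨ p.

s: ◇¬◇p is F, p is T. ✓
t: ◇¬◇p is F, p is F. ✗
u: ◇¬◇p is F, p is T. ✓
v: ◇¬◇p is T, p is T. ✓

{s, u, v}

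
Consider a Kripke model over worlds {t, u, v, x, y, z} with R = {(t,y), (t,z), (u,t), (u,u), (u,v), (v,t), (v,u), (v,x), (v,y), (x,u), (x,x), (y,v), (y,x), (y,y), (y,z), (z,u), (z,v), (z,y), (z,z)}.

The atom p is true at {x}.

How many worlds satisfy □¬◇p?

0

t: successors {y, z}; ¬◇p there: y:F, z:T. ✗
u: successors {t, u, v}; ¬◇p there: t:T, u:T, v:F. ✗
v: successors {t, u, x, y}; ¬◇p there: t:T, u:T, x:F, y:F. ✗
x: successors {u, x}; ¬◇p there: u:T, x:F. ✗
y: successors {v, x, y, z}; ¬◇p there: v:F, x:F, y:F, z:T. ✗
z: successors {u, v, y, z}; ¬◇p there: u:T, v:F, y:F, z:T. ✗
Satisfying worlds: ∅.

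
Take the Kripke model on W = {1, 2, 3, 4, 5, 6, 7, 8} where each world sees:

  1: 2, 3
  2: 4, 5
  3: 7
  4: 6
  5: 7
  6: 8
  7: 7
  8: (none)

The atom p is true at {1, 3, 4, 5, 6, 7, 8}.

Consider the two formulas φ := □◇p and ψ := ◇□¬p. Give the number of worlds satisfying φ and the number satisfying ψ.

7 and 1

For □◇p:
1: successors {2, 3}; ◇p there: 2:T, 3:T. ✓
2: successors {4, 5}; ◇p there: 4:T, 5:T. ✓
3: successors {7}; ◇p there: 7:T. ✓
4: successors {6}; ◇p there: 6:T. ✓
5: successors {7}; ◇p there: 7:T. ✓
6: successors {8}; ◇p there: 8:F. ✗
7: successors {7}; ◇p there: 7:T. ✓
8: no successors, so □◇p holds vacuously. ✓
— 7 worlds.
For ◇□¬p:
1: successors {2, 3}; □¬p there: 2:F, 3:F. ✗
2: successors {4, 5}; □¬p there: 4:F, 5:F. ✗
3: successors {7}; □¬p there: 7:F. ✗
4: successors {6}; □¬p there: 6:F. ✗
5: successors {7}; □¬p there: 7:F. ✗
6: successors {8}; □¬p there: 8:T. ✓
7: successors {7}; □¬p there: 7:F. ✗
8: no successors, so ◇□¬p fails. ✗
— 1 world.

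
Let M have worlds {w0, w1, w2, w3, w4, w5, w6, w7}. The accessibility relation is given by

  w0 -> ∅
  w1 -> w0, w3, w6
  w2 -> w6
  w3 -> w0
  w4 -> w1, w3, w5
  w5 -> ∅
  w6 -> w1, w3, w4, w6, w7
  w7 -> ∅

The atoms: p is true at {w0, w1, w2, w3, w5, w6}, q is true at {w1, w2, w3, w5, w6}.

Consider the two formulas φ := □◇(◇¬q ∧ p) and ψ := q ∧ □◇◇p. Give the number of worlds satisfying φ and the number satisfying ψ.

For □◇(◇¬q ∧ p):
w0: no successors, so □◇(◇¬q ∧ p) holds vacuously. ✓
w1: successors {w0, w3, w6}; ◇(◇¬q ∧ p) there: w0:F, w3:F, w6:T. ✗
w2: successors {w6}; ◇(◇¬q ∧ p) there: w6:T. ✓
w3: successors {w0}; ◇(◇¬q ∧ p) there: w0:F. ✗
w4: successors {w1, w3, w5}; ◇(◇¬q ∧ p) there: w1:T, w3:F, w5:F. ✗
w5: no successors, so □◇(◇¬q ∧ p) holds vacuously. ✓
w6: successors {w1, w3, w4, w6, w7}; ◇(◇¬q ∧ p) there: w1:T, w3:F, w4:T, w6:T, w7:F. ✗
w7: no successors, so □◇(◇¬q ∧ p) holds vacuously. ✓
— 4 worlds.
For q ∧ □◇◇p:
w0: q is F, □◇◇p is T. ✗
w1: q is T, □◇◇p is F. ✗
w2: q is T, □◇◇p is T. ✓
w3: q is T, □◇◇p is F. ✗
w4: q is F, □◇◇p is F. ✗
w5: q is T, □◇◇p is T. ✓
w6: q is T, □◇◇p is F. ✗
w7: q is F, □◇◇p is T. ✗
— 2 worlds.

4 and 2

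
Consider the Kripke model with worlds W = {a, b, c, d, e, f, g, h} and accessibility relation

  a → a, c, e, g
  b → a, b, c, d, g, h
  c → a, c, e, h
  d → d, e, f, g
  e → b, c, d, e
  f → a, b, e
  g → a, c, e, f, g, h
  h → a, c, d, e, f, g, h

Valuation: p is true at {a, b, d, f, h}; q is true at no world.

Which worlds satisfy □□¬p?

a: successors {a, c, e, g}; □¬p there: a:F, c:F, e:F, g:F. ✗
b: successors {a, b, c, d, g, h}; □¬p there: a:F, b:F, c:F, d:F, g:F, h:F. ✗
c: successors {a, c, e, h}; □¬p there: a:F, c:F, e:F, h:F. ✗
d: successors {d, e, f, g}; □¬p there: d:F, e:F, f:F, g:F. ✗
e: successors {b, c, d, e}; □¬p there: b:F, c:F, d:F, e:F. ✗
f: successors {a, b, e}; □¬p there: a:F, b:F, e:F. ✗
g: successors {a, c, e, f, g, h}; □¬p there: a:F, c:F, e:F, f:F, g:F, h:F. ✗
h: successors {a, c, d, e, f, g, h}; □¬p there: a:F, c:F, d:F, e:F, f:F, g:F, h:F. ✗

∅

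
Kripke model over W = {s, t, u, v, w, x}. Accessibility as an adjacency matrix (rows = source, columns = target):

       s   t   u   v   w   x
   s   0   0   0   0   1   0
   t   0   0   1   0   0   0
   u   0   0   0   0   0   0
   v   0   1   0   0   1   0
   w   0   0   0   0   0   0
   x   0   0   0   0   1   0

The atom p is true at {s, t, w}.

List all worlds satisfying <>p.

{s, v, x}

s: successors {w}; p there: w:T. ✓
t: successors {u}; p there: u:F. ✗
u: no successors, so <>p fails. ✗
v: successors {t, w}; p there: t:T, w:T. ✓
w: no successors, so <>p fails. ✗
x: successors {w}; p there: w:T. ✓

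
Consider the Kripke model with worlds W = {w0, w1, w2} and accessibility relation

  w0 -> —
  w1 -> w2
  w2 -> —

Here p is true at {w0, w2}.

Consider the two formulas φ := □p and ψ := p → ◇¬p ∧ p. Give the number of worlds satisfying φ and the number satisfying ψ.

For □p:
w0: no successors, so □p holds vacuously. ✓
w1: successors {w2}; p there: w2:T. ✓
w2: no successors, so □p holds vacuously. ✓
— 3 worlds.
For p → ◇¬p ∧ p:
w0: p is T, ◇¬p ∧ p is F. ✗
w1: p is F, ◇¬p ∧ p is F. ✓
w2: p is T, ◇¬p ∧ p is F. ✗
— 1 world.

3 and 1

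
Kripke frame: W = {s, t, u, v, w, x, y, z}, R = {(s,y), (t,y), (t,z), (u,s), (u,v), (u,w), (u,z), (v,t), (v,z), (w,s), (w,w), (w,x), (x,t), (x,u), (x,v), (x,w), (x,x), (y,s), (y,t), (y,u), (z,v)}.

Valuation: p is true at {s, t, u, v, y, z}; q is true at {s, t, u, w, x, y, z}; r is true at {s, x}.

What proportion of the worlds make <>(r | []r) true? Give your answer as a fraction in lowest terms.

s: successors {y}; r | []r there: y:F. ✗
t: successors {y, z}; r | []r there: y:F, z:F. ✗
u: successors {s, v, w, z}; r | []r there: s:T, v:F, w:F, z:F. ✓
v: successors {t, z}; r | []r there: t:F, z:F. ✗
w: successors {s, w, x}; r | []r there: s:T, w:F, x:T. ✓
x: successors {t, u, v, w, x}; r | []r there: t:F, u:F, v:F, w:F, x:T. ✓
y: successors {s, t, u}; r | []r there: s:T, t:F, u:F. ✓
z: successors {v}; r | []r there: v:F. ✗
That's 4 of 8 worlds, so 4/8 = 1/2.

1/2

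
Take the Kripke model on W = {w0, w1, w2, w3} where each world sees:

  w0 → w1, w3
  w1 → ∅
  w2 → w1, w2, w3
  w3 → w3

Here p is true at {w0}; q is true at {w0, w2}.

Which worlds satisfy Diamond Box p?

w0: successors {w1, w3}; Box p there: w1:T, w3:F. ✓
w1: no successors, so Diamond Box p fails. ✗
w2: successors {w1, w2, w3}; Box p there: w1:T, w2:F, w3:F. ✓
w3: successors {w3}; Box p there: w3:F. ✗

{w0, w2}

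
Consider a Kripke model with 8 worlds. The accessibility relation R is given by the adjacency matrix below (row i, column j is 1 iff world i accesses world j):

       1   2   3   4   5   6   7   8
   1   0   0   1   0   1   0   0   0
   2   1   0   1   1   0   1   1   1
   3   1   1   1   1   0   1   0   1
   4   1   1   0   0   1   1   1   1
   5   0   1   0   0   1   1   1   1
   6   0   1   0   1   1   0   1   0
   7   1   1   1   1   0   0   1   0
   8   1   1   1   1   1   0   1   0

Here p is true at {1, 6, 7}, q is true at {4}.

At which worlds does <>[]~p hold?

{2, 3, 4, 7, 8}

1: successors {3, 5}; []~p there: 3:F, 5:F. ✗
2: successors {1, 3, 4, 6, 7, 8}; []~p there: 1:T, 3:F, 4:F, 6:F, 7:F, 8:F. ✓
3: successors {1, 2, 3, 4, 6, 8}; []~p there: 1:T, 2:F, 3:F, 4:F, 6:F, 8:F. ✓
4: successors {1, 2, 5, 6, 7, 8}; []~p there: 1:T, 2:F, 5:F, 6:F, 7:F, 8:F. ✓
5: successors {2, 5, 6, 7, 8}; []~p there: 2:F, 5:F, 6:F, 7:F, 8:F. ✗
6: successors {2, 4, 5, 7}; []~p there: 2:F, 4:F, 5:F, 7:F. ✗
7: successors {1, 2, 3, 4, 7}; []~p there: 1:T, 2:F, 3:F, 4:F, 7:F. ✓
8: successors {1, 2, 3, 4, 5, 7}; []~p there: 1:T, 2:F, 3:F, 4:F, 5:F, 7:F. ✓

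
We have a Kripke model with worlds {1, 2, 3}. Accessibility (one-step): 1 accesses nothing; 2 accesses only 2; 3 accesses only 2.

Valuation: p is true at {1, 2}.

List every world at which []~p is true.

{1}

1: no successors, so []~p holds vacuously. ✓
2: successors {2}; ~p there: 2:F. ✗
3: successors {2}; ~p there: 2:F. ✗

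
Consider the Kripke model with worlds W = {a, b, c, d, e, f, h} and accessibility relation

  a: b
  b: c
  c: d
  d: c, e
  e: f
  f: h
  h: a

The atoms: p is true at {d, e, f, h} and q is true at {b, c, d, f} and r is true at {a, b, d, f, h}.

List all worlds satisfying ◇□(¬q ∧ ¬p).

{f}

a: successors {b}; □(¬q ∧ ¬p) there: b:F. ✗
b: successors {c}; □(¬q ∧ ¬p) there: c:F. ✗
c: successors {d}; □(¬q ∧ ¬p) there: d:F. ✗
d: successors {c, e}; □(¬q ∧ ¬p) there: c:F, e:F. ✗
e: successors {f}; □(¬q ∧ ¬p) there: f:F. ✗
f: successors {h}; □(¬q ∧ ¬p) there: h:T. ✓
h: successors {a}; □(¬q ∧ ¬p) there: a:F. ✗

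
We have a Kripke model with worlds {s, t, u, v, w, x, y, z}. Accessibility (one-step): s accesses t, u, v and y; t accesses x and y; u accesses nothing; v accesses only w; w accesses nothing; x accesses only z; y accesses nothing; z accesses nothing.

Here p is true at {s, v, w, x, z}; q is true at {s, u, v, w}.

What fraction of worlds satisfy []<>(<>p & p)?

s: successors {t, u, v, y}; <>(<>p & p) there: t:T, u:F, v:F, y:F. ✗
t: successors {x, y}; <>(<>p & p) there: x:F, y:F. ✗
u: no successors, so []<>(<>p & p) holds vacuously. ✓
v: successors {w}; <>(<>p & p) there: w:F. ✗
w: no successors, so []<>(<>p & p) holds vacuously. ✓
x: successors {z}; <>(<>p & p) there: z:F. ✗
y: no successors, so []<>(<>p & p) holds vacuously. ✓
z: no successors, so []<>(<>p & p) holds vacuously. ✓
That's 4 of 8 worlds, so 4/8 = 1/2.

1/2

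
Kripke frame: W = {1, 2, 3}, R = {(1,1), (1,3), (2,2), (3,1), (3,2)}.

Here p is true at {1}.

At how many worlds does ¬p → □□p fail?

1: ¬p is F, □□p is F. ✓
2: ¬p is T, □□p is F. ✗
3: ¬p is T, □□p is F. ✗
Satisfying worlds: {1}.
So ¬p → □□p fails at the other 2 worlds.

2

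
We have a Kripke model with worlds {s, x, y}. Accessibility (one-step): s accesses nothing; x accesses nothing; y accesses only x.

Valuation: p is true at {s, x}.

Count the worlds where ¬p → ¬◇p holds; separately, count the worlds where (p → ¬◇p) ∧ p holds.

2 and 2

For ¬p → ¬◇p:
s: ¬p is F, ¬◇p is T. ✓
x: ¬p is F, ¬◇p is T. ✓
y: ¬p is T, ¬◇p is F. ✗
— 2 worlds.
For (p → ¬◇p) ∧ p:
s: p → ¬◇p is T, p is T. ✓
x: p → ¬◇p is T, p is T. ✓
y: p → ¬◇p is T, p is F. ✗
— 2 worlds.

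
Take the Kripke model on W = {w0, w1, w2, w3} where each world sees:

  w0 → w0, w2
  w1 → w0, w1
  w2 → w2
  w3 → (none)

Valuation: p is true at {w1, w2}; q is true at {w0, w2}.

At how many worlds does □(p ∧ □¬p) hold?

w0: successors {w0, w2}; p ∧ □¬p there: w0:F, w2:F. ✗
w1: successors {w0, w1}; p ∧ □¬p there: w0:F, w1:F. ✗
w2: successors {w2}; p ∧ □¬p there: w2:F. ✗
w3: no successors, so □(p ∧ □¬p) holds vacuously. ✓
Satisfying worlds: {w3}.

1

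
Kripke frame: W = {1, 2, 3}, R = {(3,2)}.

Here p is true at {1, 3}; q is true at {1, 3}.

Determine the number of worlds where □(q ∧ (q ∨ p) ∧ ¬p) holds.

2

1: no successors, so □(q ∧ (q ∨ p) ∧ ¬p) holds vacuously. ✓
2: no successors, so □(q ∧ (q ∨ p) ∧ ¬p) holds vacuously. ✓
3: successors {2}; q ∧ (q ∨ p) ∧ ¬p there: 2:F. ✗
Satisfying worlds: {1, 2}.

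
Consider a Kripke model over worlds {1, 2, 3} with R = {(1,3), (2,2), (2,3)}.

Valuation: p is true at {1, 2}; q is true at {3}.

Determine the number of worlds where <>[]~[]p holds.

2

1: successors {3}; []~[]p there: 3:T. ✓
2: successors {2, 3}; []~[]p there: 2:F, 3:T. ✓
3: no successors, so <>[]~[]p fails. ✗
Satisfying worlds: {1, 2}.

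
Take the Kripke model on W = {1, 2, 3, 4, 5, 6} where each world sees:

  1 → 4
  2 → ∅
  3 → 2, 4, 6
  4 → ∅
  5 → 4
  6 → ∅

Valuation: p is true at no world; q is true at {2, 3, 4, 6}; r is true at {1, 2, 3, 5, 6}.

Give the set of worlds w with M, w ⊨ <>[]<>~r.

1: successors {4}; []<>~r there: 4:T. ✓
2: no successors, so <>[]<>~r fails. ✗
3: successors {2, 4, 6}; []<>~r there: 2:T, 4:T, 6:T. ✓
4: no successors, so <>[]<>~r fails. ✗
5: successors {4}; []<>~r there: 4:T. ✓
6: no successors, so <>[]<>~r fails. ✗

{1, 3, 5}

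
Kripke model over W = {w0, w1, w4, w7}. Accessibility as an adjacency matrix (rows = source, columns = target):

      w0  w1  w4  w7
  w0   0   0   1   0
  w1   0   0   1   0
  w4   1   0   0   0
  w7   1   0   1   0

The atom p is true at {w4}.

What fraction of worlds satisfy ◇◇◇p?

w0: successors {w4}; ◇◇p there: w4:T. ✓
w1: successors {w4}; ◇◇p there: w4:T. ✓
w4: successors {w0}; ◇◇p there: w0:F. ✗
w7: successors {w0, w4}; ◇◇p there: w0:F, w4:T. ✓
That's 3 of 4 worlds, so 3/4.

3/4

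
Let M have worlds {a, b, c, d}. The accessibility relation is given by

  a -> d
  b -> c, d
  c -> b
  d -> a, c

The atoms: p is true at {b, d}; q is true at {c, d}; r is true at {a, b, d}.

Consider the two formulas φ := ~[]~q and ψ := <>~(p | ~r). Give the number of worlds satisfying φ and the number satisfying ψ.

For ~[]~q:
a: []~q is F. ✓
b: []~q is F. ✓
c: []~q is T. ✗
d: []~q is F. ✓
— 3 worlds.
For <>~(p | ~r):
a: successors {d}; ~(p | ~r) there: d:F. ✗
b: successors {c, d}; ~(p | ~r) there: c:F, d:F. ✗
c: successors {b}; ~(p | ~r) there: b:F. ✗
d: successors {a, c}; ~(p | ~r) there: a:T, c:F. ✓
— 1 world.

3 and 1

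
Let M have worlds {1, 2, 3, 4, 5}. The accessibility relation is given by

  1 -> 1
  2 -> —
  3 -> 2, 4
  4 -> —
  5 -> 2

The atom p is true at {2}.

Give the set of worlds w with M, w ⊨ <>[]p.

1: successors {1}; []p there: 1:F. ✗
2: no successors, so <>[]p fails. ✗
3: successors {2, 4}; []p there: 2:T, 4:T. ✓
4: no successors, so <>[]p fails. ✗
5: successors {2}; []p there: 2:T. ✓

{3, 5}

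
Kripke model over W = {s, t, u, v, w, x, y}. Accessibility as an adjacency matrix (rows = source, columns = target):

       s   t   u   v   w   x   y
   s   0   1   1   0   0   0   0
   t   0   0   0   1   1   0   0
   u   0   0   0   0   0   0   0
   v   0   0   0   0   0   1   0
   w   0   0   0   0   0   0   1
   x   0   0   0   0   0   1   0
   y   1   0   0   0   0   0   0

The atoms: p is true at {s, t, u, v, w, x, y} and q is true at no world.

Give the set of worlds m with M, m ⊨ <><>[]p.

{s, t, v, w, x, y}

s: successors {t, u}; <>[]p there: t:T, u:F. ✓
t: successors {v, w}; <>[]p there: v:T, w:T. ✓
u: no successors, so <><>[]p fails. ✗
v: successors {x}; <>[]p there: x:T. ✓
w: successors {y}; <>[]p there: y:T. ✓
x: successors {x}; <>[]p there: x:T. ✓
y: successors {s}; <>[]p there: s:T. ✓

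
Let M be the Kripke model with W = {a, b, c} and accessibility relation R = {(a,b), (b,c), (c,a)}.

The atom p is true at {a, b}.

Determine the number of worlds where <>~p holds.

1

a: successors {b}; ~p there: b:F. ✗
b: successors {c}; ~p there: c:T. ✓
c: successors {a}; ~p there: a:F. ✗
Satisfying worlds: {b}.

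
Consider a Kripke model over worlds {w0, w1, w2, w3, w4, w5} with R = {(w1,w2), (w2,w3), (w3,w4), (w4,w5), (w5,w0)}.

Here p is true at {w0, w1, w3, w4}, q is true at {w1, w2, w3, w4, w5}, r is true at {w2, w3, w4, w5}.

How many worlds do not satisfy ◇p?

w0: no successors, so ◇p fails. ✗
w1: successors {w2}; p there: w2:F. ✗
w2: successors {w3}; p there: w3:T. ✓
w3: successors {w4}; p there: w4:T. ✓
w4: successors {w5}; p there: w5:F. ✗
w5: successors {w0}; p there: w0:T. ✓
Satisfying worlds: {w2, w3, w5}.
So ◇p fails at the other 3 worlds.

3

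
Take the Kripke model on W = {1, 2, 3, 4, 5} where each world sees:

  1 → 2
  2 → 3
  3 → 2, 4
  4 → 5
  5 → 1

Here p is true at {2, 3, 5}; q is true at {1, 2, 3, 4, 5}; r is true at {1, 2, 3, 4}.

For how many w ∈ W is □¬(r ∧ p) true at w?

2

1: successors {2}; ¬(r ∧ p) there: 2:F. ✗
2: successors {3}; ¬(r ∧ p) there: 3:F. ✗
3: successors {2, 4}; ¬(r ∧ p) there: 2:F, 4:T. ✗
4: successors {5}; ¬(r ∧ p) there: 5:T. ✓
5: successors {1}; ¬(r ∧ p) there: 1:T. ✓
Satisfying worlds: {4, 5}.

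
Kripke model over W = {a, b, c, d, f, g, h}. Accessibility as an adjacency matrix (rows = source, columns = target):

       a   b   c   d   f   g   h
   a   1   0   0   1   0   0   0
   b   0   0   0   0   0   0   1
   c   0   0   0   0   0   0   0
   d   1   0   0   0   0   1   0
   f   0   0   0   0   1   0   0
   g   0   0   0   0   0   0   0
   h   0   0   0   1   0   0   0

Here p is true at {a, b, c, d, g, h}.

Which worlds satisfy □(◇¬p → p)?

{a, b, c, d, g, h}

a: successors {a, d}; ◇¬p → p there: a:T, d:T. ✓
b: successors {h}; ◇¬p → p there: h:T. ✓
c: no successors, so □(◇¬p → p) holds vacuously. ✓
d: successors {a, g}; ◇¬p → p there: a:T, g:T. ✓
f: successors {f}; ◇¬p → p there: f:F. ✗
g: no successors, so □(◇¬p → p) holds vacuously. ✓
h: successors {d}; ◇¬p → p there: d:T. ✓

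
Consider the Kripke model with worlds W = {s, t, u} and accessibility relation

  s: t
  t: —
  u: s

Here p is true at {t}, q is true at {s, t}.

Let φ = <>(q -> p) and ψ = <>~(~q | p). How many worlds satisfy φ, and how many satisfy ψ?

1 and 1

For <>(q -> p):
s: successors {t}; q -> p there: t:T. ✓
t: no successors, so <>(q -> p) fails. ✗
u: successors {s}; q -> p there: s:F. ✗
— 1 world.
For <>~(~q | p):
s: successors {t}; ~(~q | p) there: t:F. ✗
t: no successors, so <>~(~q | p) fails. ✗
u: successors {s}; ~(~q | p) there: s:T. ✓
— 1 world.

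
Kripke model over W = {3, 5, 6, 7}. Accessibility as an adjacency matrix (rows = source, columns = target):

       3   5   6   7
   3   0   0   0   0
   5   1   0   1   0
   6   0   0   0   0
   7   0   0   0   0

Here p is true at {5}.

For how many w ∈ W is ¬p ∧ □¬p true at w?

3: ¬p is T, □¬p is T. ✓
5: ¬p is F, □¬p is T. ✗
6: ¬p is T, □¬p is T. ✓
7: ¬p is T, □¬p is T. ✓
Satisfying worlds: {3, 6, 7}.

3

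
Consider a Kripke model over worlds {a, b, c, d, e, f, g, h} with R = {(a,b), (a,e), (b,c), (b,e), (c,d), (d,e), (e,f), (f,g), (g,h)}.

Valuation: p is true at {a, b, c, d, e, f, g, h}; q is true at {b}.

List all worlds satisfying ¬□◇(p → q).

a: □◇(p → q) is F. ✓
b: □◇(p → q) is F. ✓
c: □◇(p → q) is F. ✓
d: □◇(p → q) is F. ✓
e: □◇(p → q) is F. ✓
f: □◇(p → q) is F. ✓
g: □◇(p → q) is F. ✓
h: □◇(p → q) is T. ✗

{a, b, c, d, e, f, g}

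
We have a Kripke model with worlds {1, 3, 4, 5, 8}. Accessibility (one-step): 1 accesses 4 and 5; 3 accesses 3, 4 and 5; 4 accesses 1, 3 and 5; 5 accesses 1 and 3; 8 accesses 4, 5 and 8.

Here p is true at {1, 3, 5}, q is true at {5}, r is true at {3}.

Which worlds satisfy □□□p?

1: successors {4, 5}; □□p there: 4:F, 5:F. ✗
3: successors {3, 4, 5}; □□p there: 3:F, 4:F, 5:F. ✗
4: successors {1, 3, 5}; □□p there: 1:T, 3:F, 5:F. ✗
5: successors {1, 3}; □□p there: 1:T, 3:F. ✗
8: successors {4, 5, 8}; □□p there: 4:F, 5:F, 8:F. ✗

∅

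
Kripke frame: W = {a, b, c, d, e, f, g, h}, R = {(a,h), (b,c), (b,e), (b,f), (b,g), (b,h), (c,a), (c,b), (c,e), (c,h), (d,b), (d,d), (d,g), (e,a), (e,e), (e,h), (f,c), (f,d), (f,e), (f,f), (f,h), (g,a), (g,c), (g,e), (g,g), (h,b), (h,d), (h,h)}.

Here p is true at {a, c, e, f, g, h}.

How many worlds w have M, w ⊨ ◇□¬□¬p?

a: successors {h}; □¬□¬p there: h:T. ✓
b: successors {c, e, f, g, h}; □¬□¬p there: c:T, e:T, f:T, g:T, h:T. ✓
c: successors {a, b, e, h}; □¬□¬p there: a:T, b:T, e:T, h:T. ✓
d: successors {b, d, g}; □¬□¬p there: b:T, d:T, g:T. ✓
e: successors {a, e, h}; □¬□¬p there: a:T, e:T, h:T. ✓
f: successors {c, d, e, f, h}; □¬□¬p there: c:T, d:T, e:T, f:T, h:T. ✓
g: successors {a, c, e, g}; □¬□¬p there: a:T, c:T, e:T, g:T. ✓
h: successors {b, d, h}; □¬□¬p there: b:T, d:T, h:T. ✓
Satisfying worlds: {a, b, c, d, e, f, g, h}.

8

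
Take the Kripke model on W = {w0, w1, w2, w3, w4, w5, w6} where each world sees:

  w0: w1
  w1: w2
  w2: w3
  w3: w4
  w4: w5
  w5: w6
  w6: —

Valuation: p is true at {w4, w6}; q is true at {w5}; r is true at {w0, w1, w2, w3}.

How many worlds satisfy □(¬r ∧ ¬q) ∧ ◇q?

0

w0: □(¬r ∧ ¬q) is F, ◇q is F. ✗
w1: □(¬r ∧ ¬q) is F, ◇q is F. ✗
w2: □(¬r ∧ ¬q) is F, ◇q is F. ✗
w3: □(¬r ∧ ¬q) is T, ◇q is F. ✗
w4: □(¬r ∧ ¬q) is F, ◇q is T. ✗
w5: □(¬r ∧ ¬q) is T, ◇q is F. ✗
w6: □(¬r ∧ ¬q) is T, ◇q is F. ✗
Satisfying worlds: ∅.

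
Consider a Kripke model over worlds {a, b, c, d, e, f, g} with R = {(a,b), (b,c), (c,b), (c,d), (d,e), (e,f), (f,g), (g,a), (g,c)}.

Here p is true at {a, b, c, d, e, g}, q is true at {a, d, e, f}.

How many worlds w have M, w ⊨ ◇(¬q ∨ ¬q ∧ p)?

5

a: successors {b}; ¬q ∨ ¬q ∧ p there: b:T. ✓
b: successors {c}; ¬q ∨ ¬q ∧ p there: c:T. ✓
c: successors {b, d}; ¬q ∨ ¬q ∧ p there: b:T, d:F. ✓
d: successors {e}; ¬q ∨ ¬q ∧ p there: e:F. ✗
e: successors {f}; ¬q ∨ ¬q ∧ p there: f:F. ✗
f: successors {g}; ¬q ∨ ¬q ∧ p there: g:T. ✓
g: successors {a, c}; ¬q ∨ ¬q ∧ p there: a:F, c:T. ✓
Satisfying worlds: {a, b, c, f, g}.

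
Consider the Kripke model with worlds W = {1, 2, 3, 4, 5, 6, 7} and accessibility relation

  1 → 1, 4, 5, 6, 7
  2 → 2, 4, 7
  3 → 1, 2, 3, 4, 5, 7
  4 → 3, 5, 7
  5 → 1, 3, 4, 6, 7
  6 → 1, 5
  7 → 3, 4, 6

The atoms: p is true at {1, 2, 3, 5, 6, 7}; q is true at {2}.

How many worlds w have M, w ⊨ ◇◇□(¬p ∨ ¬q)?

1: successors {1, 4, 5, 6, 7}; ◇□(¬p ∨ ¬q) there: 1:T, 4:T, 5:T, 6:T, 7:T. ✓
2: successors {2, 4, 7}; ◇□(¬p ∨ ¬q) there: 2:T, 4:T, 7:T. ✓
3: successors {1, 2, 3, 4, 5, 7}; ◇□(¬p ∨ ¬q) there: 1:T, 2:T, 3:T, 4:T, 5:T, 7:T. ✓
4: successors {3, 5, 7}; ◇□(¬p ∨ ¬q) there: 3:T, 5:T, 7:T. ✓
5: successors {1, 3, 4, 6, 7}; ◇□(¬p ∨ ¬q) there: 1:T, 3:T, 4:T, 6:T, 7:T. ✓
6: successors {1, 5}; ◇□(¬p ∨ ¬q) there: 1:T, 5:T. ✓
7: successors {3, 4, 6}; ◇□(¬p ∨ ¬q) there: 3:T, 4:T, 6:T. ✓
Satisfying worlds: {1, 2, 3, 4, 5, 6, 7}.

7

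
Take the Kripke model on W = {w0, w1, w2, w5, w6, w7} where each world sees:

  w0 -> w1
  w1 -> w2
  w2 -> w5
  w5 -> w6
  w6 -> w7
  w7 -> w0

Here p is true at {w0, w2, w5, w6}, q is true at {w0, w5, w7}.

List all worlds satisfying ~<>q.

w0: <>q is F. ✓
w1: <>q is F. ✓
w2: <>q is T. ✗
w5: <>q is F. ✓
w6: <>q is T. ✗
w7: <>q is T. ✗

{w0, w1, w5}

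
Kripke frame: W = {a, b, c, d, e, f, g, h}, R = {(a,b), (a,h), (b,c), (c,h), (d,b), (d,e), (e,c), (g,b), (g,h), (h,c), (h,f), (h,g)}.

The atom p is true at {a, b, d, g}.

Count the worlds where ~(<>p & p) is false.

a: <>p & p is T. ✗
b: <>p & p is F. ✓
c: <>p & p is F. ✓
d: <>p & p is T. ✗
e: <>p & p is F. ✓
f: <>p & p is F. ✓
g: <>p & p is T. ✗
h: <>p & p is F. ✓
Satisfying worlds: {b, c, e, f, h}.
So ~(<>p & p) fails at the other 3 worlds.

3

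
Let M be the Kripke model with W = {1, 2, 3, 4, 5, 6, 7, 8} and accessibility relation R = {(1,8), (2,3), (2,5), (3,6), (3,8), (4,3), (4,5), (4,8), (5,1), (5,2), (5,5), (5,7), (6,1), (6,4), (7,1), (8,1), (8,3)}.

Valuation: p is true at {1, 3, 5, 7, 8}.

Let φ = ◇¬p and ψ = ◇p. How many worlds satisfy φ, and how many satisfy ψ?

For ◇¬p:
1: successors {8}; ¬p there: 8:F. ✗
2: successors {3, 5}; ¬p there: 3:F, 5:F. ✗
3: successors {6, 8}; ¬p there: 6:T, 8:F. ✓
4: successors {3, 5, 8}; ¬p there: 3:F, 5:F, 8:F. ✗
5: successors {1, 2, 5, 7}; ¬p there: 1:F, 2:T, 5:F, 7:F. ✓
6: successors {1, 4}; ¬p there: 1:F, 4:T. ✓
7: successors {1}; ¬p there: 1:F. ✗
8: successors {1, 3}; ¬p there: 1:F, 3:F. ✗
— 3 worlds.
For ◇p:
1: successors {8}; p there: 8:T. ✓
2: successors {3, 5}; p there: 3:T, 5:T. ✓
3: successors {6, 8}; p there: 6:F, 8:T. ✓
4: successors {3, 5, 8}; p there: 3:T, 5:T, 8:T. ✓
5: successors {1, 2, 5, 7}; p there: 1:T, 2:F, 5:T, 7:T. ✓
6: successors {1, 4}; p there: 1:T, 4:F. ✓
7: successors {1}; p there: 1:T. ✓
8: successors {1, 3}; p there: 1:T, 3:T. ✓
— 8 worlds.

3 and 8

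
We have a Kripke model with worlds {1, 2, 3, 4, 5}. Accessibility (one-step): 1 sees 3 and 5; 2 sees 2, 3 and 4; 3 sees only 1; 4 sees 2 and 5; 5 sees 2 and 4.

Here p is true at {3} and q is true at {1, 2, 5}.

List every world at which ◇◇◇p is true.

1: successors {3, 5}; ◇◇p there: 3:T, 5:T. ✓
2: successors {2, 3, 4}; ◇◇p there: 2:T, 3:T, 4:T. ✓
3: successors {1}; ◇◇p there: 1:F. ✗
4: successors {2, 5}; ◇◇p there: 2:T, 5:T. ✓
5: successors {2, 4}; ◇◇p there: 2:T, 4:T. ✓

{1, 2, 4, 5}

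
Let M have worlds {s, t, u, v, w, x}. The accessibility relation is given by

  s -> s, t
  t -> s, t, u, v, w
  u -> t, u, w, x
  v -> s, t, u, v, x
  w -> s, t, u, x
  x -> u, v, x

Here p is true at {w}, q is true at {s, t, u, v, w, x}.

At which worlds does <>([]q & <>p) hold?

{s, t, u, v, w, x}

s: successors {s, t}; []q & <>p there: s:F, t:T. ✓
t: successors {s, t, u, v, w}; []q & <>p there: s:F, t:T, u:T, v:F, w:F. ✓
u: successors {t, u, w, x}; []q & <>p there: t:T, u:T, w:F, x:F. ✓
v: successors {s, t, u, v, x}; []q & <>p there: s:F, t:T, u:T, v:F, x:F. ✓
w: successors {s, t, u, x}; []q & <>p there: s:F, t:T, u:T, x:F. ✓
x: successors {u, v, x}; []q & <>p there: u:T, v:F, x:F. ✓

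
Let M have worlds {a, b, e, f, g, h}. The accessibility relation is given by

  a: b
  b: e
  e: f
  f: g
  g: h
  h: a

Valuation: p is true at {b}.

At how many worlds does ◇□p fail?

a: successors {b}; □p there: b:F. ✗
b: successors {e}; □p there: e:F. ✗
e: successors {f}; □p there: f:F. ✗
f: successors {g}; □p there: g:F. ✗
g: successors {h}; □p there: h:F. ✗
h: successors {a}; □p there: a:T. ✓
Satisfying worlds: {h}.
So ◇□p fails at the other 5 worlds.

5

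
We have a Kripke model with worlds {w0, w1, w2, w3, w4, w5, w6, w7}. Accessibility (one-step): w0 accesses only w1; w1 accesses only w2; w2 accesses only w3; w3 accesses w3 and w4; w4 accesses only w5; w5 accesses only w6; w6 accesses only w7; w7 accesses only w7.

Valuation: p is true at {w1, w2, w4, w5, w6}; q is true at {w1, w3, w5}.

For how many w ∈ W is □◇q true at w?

w0: successors {w1}; ◇q there: w1:F. ✗
w1: successors {w2}; ◇q there: w2:T. ✓
w2: successors {w3}; ◇q there: w3:T. ✓
w3: successors {w3, w4}; ◇q there: w3:T, w4:T. ✓
w4: successors {w5}; ◇q there: w5:F. ✗
w5: successors {w6}; ◇q there: w6:F. ✗
w6: successors {w7}; ◇q there: w7:F. ✗
w7: successors {w7}; ◇q there: w7:F. ✗
Satisfying worlds: {w1, w2, w3}.

3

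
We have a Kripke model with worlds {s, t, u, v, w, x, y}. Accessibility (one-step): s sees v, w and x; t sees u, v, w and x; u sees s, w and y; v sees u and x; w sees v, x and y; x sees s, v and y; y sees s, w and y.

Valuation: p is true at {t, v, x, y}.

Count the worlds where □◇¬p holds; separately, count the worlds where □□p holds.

For □◇¬p:
s: successors {v, w, x}; ◇¬p there: v:T, w:F, x:T. ✗
t: successors {u, v, w, x}; ◇¬p there: u:T, v:T, w:F, x:T. ✗
u: successors {s, w, y}; ◇¬p there: s:T, w:F, y:T. ✗
v: successors {u, x}; ◇¬p there: u:T, x:T. ✓
w: successors {v, x, y}; ◇¬p there: v:T, x:T, y:T. ✓
x: successors {s, v, y}; ◇¬p there: s:T, v:T, y:T. ✓
y: successors {s, w, y}; ◇¬p there: s:T, w:F, y:T. ✗
— 3 worlds.
For □□p:
s: successors {v, w, x}; □p there: v:F, w:T, x:F. ✗
t: successors {u, v, w, x}; □p there: u:F, v:F, w:T, x:F. ✗
u: successors {s, w, y}; □p there: s:F, w:T, y:F. ✗
v: successors {u, x}; □p there: u:F, x:F. ✗
w: successors {v, x, y}; □p there: v:F, x:F, y:F. ✗
x: successors {s, v, y}; □p there: s:F, v:F, y:F. ✗
y: successors {s, w, y}; □p there: s:F, w:T, y:F. ✗
— 0 worlds.

3 and 0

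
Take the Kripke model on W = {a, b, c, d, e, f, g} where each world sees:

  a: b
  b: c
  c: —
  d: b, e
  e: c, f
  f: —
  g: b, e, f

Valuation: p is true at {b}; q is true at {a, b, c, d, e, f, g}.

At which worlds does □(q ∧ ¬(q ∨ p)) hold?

a: successors {b}; q ∧ ¬(q ∨ p) there: b:F. ✗
b: successors {c}; q ∧ ¬(q ∨ p) there: c:F. ✗
c: no successors, so □(q ∧ ¬(q ∨ p)) holds vacuously. ✓
d: successors {b, e}; q ∧ ¬(q ∨ p) there: b:F, e:F. ✗
e: successors {c, f}; q ∧ ¬(q ∨ p) there: c:F, f:F. ✗
f: no successors, so □(q ∧ ¬(q ∨ p)) holds vacuously. ✓
g: successors {b, e, f}; q ∧ ¬(q ∨ p) there: b:F, e:F, f:F. ✗

{c, f}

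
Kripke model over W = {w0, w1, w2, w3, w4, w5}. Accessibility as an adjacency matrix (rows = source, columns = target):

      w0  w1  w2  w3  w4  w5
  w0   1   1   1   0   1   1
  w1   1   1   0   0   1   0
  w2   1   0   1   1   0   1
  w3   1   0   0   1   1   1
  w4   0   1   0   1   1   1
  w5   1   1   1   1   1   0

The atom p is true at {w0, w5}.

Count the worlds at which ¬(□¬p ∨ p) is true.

4

w0: □¬p ∨ p is T. ✗
w1: □¬p ∨ p is F. ✓
w2: □¬p ∨ p is F. ✓
w3: □¬p ∨ p is F. ✓
w4: □¬p ∨ p is F. ✓
w5: □¬p ∨ p is T. ✗
Satisfying worlds: {w1, w2, w3, w4}.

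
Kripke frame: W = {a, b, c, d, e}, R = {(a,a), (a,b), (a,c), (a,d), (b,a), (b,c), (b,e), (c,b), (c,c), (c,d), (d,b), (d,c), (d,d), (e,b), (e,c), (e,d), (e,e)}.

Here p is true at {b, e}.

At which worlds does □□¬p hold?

∅

a: successors {a, b, c, d}; □¬p there: a:F, b:F, c:F, d:F. ✗
b: successors {a, c, e}; □¬p there: a:F, c:F, e:F. ✗
c: successors {b, c, d}; □¬p there: b:F, c:F, d:F. ✗
d: successors {b, c, d}; □¬p there: b:F, c:F, d:F. ✗
e: successors {b, c, d, e}; □¬p there: b:F, c:F, d:F, e:F. ✗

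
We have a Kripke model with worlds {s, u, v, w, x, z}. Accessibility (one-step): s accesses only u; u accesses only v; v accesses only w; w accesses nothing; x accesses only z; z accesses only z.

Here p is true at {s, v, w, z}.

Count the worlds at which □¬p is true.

2

s: successors {u}; ¬p there: u:T. ✓
u: successors {v}; ¬p there: v:F. ✗
v: successors {w}; ¬p there: w:F. ✗
w: no successors, so □¬p holds vacuously. ✓
x: successors {z}; ¬p there: z:F. ✗
z: successors {z}; ¬p there: z:F. ✗
Satisfying worlds: {s, w}.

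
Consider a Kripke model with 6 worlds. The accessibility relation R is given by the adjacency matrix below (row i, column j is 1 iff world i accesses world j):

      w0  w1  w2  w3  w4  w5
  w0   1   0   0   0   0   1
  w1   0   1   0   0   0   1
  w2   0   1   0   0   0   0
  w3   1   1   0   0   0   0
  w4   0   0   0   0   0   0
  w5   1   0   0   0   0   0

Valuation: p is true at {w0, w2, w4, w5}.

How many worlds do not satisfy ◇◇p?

1

w0: successors {w0, w5}; ◇p there: w0:T, w5:T. ✓
w1: successors {w1, w5}; ◇p there: w1:T, w5:T. ✓
w2: successors {w1}; ◇p there: w1:T. ✓
w3: successors {w0, w1}; ◇p there: w0:T, w1:T. ✓
w4: no successors, so ◇◇p fails. ✗
w5: successors {w0}; ◇p there: w0:T. ✓
Satisfying worlds: {w0, w1, w2, w3, w5}.
So ◇◇p fails at the other 1 world.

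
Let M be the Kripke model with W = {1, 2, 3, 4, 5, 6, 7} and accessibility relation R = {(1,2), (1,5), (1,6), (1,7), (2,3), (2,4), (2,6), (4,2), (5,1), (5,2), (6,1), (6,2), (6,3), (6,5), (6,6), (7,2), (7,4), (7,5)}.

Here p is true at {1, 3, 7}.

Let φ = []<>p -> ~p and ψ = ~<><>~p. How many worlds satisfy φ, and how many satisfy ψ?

For []<>p -> ~p:
1: []<>p is F, ~p is F. ✓
2: []<>p is F, ~p is T. ✓
3: []<>p is T, ~p is F. ✗
4: []<>p is T, ~p is T. ✓
5: []<>p is T, ~p is T. ✓
6: []<>p is F, ~p is T. ✓
7: []<>p is F, ~p is F. ✓
— 6 worlds.
For ~<><>~p:
1: <><>~p is T. ✗
2: <><>~p is T. ✗
3: <><>~p is F. ✓
4: <><>~p is T. ✗
5: <><>~p is T. ✗
6: <><>~p is T. ✗
7: <><>~p is T. ✗
— 1 world.

6 and 1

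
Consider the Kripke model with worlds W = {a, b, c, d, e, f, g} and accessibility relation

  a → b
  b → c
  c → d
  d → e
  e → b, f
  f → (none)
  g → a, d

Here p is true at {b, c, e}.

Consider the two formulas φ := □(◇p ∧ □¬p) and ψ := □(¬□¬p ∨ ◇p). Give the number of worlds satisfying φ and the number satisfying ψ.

For □(◇p ∧ □¬p):
a: successors {b}; ◇p ∧ □¬p there: b:F. ✗
b: successors {c}; ◇p ∧ □¬p there: c:F. ✗
c: successors {d}; ◇p ∧ □¬p there: d:F. ✗
d: successors {e}; ◇p ∧ □¬p there: e:F. ✗
e: successors {b, f}; ◇p ∧ □¬p there: b:F, f:F. ✗
f: no successors, so □(◇p ∧ □¬p) holds vacuously. ✓
g: successors {a, d}; ◇p ∧ □¬p there: a:F, d:F. ✗
— 1 world.
For □(¬□¬p ∨ ◇p):
a: successors {b}; ¬□¬p ∨ ◇p there: b:T. ✓
b: successors {c}; ¬□¬p ∨ ◇p there: c:F. ✗
c: successors {d}; ¬□¬p ∨ ◇p there: d:T. ✓
d: successors {e}; ¬□¬p ∨ ◇p there: e:T. ✓
e: successors {b, f}; ¬□¬p ∨ ◇p there: b:T, f:F. ✗
f: no successors, so □(¬□¬p ∨ ◇p) holds vacuously. ✓
g: successors {a, d}; ¬□¬p ∨ ◇p there: a:T, d:T. ✓
— 5 worlds.

1 and 5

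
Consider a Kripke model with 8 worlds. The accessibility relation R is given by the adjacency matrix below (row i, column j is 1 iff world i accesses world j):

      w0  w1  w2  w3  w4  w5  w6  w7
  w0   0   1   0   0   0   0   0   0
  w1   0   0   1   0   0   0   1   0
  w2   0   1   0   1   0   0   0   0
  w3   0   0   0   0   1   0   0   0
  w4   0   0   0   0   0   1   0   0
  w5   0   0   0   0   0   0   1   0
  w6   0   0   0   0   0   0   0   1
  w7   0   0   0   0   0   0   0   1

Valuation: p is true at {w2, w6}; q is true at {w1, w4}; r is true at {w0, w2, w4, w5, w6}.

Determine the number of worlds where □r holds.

4

w0: successors {w1}; r there: w1:F. ✗
w1: successors {w2, w6}; r there: w2:T, w6:T. ✓
w2: successors {w1, w3}; r there: w1:F, w3:F. ✗
w3: successors {w4}; r there: w4:T. ✓
w4: successors {w5}; r there: w5:T. ✓
w5: successors {w6}; r there: w6:T. ✓
w6: successors {w7}; r there: w7:F. ✗
w7: successors {w7}; r there: w7:F. ✗
Satisfying worlds: {w1, w3, w4, w5}.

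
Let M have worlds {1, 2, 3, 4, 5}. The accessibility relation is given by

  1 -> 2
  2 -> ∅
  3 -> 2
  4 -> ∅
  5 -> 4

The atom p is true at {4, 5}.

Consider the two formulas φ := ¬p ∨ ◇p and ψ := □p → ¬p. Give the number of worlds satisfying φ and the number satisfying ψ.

4 and 3

For ¬p ∨ ◇p:
1: ¬p is T, ◇p is F. ✓
2: ¬p is T, ◇p is F. ✓
3: ¬p is T, ◇p is F. ✓
4: ¬p is F, ◇p is F. ✗
5: ¬p is F, ◇p is T. ✓
— 4 worlds.
For □p → ¬p:
1: □p is F, ¬p is T. ✓
2: □p is T, ¬p is T. ✓
3: □p is F, ¬p is T. ✓
4: □p is T, ¬p is F. ✗
5: □p is T, ¬p is F. ✗
— 3 worlds.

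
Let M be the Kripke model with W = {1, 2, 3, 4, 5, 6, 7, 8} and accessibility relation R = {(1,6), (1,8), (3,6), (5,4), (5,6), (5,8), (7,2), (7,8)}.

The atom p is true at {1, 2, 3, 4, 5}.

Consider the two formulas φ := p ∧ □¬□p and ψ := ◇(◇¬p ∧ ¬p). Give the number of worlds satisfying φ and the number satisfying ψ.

For p ∧ □¬□p:
1: p is T, □¬□p is F. ✗
2: p is T, □¬□p is T. ✓
3: p is T, □¬□p is F. ✗
4: p is T, □¬□p is T. ✓
5: p is T, □¬□p is F. ✗
6: p is F, □¬□p is T. ✗
7: p is F, □¬□p is F. ✗
8: p is F, □¬□p is T. ✗
— 2 worlds.
For ◇(◇¬p ∧ ¬p):
1: successors {6, 8}; ◇¬p ∧ ¬p there: 6:F, 8:F. ✗
2: no successors, so ◇(◇¬p ∧ ¬p) fails. ✗
3: successors {6}; ◇¬p ∧ ¬p there: 6:F. ✗
4: no successors, so ◇(◇¬p ∧ ¬p) fails. ✗
5: successors {4, 6, 8}; ◇¬p ∧ ¬p there: 4:F, 6:F, 8:F. ✗
6: no successors, so ◇(◇¬p ∧ ¬p) fails. ✗
7: successors {2, 8}; ◇¬p ∧ ¬p there: 2:F, 8:F. ✗
8: no successors, so ◇(◇¬p ∧ ¬p) fails. ✗
— 0 worlds.

2 and 0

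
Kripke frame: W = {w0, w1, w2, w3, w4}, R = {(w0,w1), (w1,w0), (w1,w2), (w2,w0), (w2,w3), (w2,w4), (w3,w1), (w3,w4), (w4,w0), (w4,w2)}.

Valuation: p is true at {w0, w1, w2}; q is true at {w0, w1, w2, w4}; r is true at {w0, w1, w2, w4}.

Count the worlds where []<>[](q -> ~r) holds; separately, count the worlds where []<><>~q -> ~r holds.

For []<>[](q -> ~r):
w0: successors {w1}; <>[](q -> ~r) there: w1:F. ✗
w1: successors {w0, w2}; <>[](q -> ~r) there: w0:F, w2:F. ✗
w2: successors {w0, w3, w4}; <>[](q -> ~r) there: w0:F, w3:F, w4:F. ✗
w3: successors {w1, w4}; <>[](q -> ~r) there: w1:F, w4:F. ✗
w4: successors {w0, w2}; <>[](q -> ~r) there: w0:F, w2:F. ✗
— 0 worlds.
For []<><>~q -> ~r:
w0: []<><>~q is T, ~r is F. ✗
w1: []<><>~q is F, ~r is F. ✓
w2: []<><>~q is F, ~r is F. ✓
w3: []<><>~q is T, ~r is T. ✓
w4: []<><>~q is F, ~r is F. ✓
— 4 worlds.

0 and 4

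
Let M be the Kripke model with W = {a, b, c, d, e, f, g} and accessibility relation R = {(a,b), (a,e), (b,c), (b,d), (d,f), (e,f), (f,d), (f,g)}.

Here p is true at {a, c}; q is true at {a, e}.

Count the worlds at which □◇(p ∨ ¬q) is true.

5

a: successors {b, e}; ◇(p ∨ ¬q) there: b:T, e:T. ✓
b: successors {c, d}; ◇(p ∨ ¬q) there: c:F, d:T. ✗
c: no successors, so □◇(p ∨ ¬q) holds vacuously. ✓
d: successors {f}; ◇(p ∨ ¬q) there: f:T. ✓
e: successors {f}; ◇(p ∨ ¬q) there: f:T. ✓
f: successors {d, g}; ◇(p ∨ ¬q) there: d:T, g:F. ✗
g: no successors, so □◇(p ∨ ¬q) holds vacuously. ✓
Satisfying worlds: {a, c, d, e, g}.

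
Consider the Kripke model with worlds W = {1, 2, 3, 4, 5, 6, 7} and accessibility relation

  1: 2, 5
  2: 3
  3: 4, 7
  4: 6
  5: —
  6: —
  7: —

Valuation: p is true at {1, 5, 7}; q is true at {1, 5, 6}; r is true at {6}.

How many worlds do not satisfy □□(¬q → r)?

1: successors {2, 5}; □(¬q → r) there: 2:F, 5:T. ✗
2: successors {3}; □(¬q → r) there: 3:F. ✗
3: successors {4, 7}; □(¬q → r) there: 4:T, 7:T. ✓
4: successors {6}; □(¬q → r) there: 6:T. ✓
5: no successors, so □□(¬q → r) holds vacuously. ✓
6: no successors, so □□(¬q → r) holds vacuously. ✓
7: no successors, so □□(¬q → r) holds vacuously. ✓
Satisfying worlds: {3, 4, 5, 6, 7}.
So □□(¬q → r) fails at the other 2 worlds.

2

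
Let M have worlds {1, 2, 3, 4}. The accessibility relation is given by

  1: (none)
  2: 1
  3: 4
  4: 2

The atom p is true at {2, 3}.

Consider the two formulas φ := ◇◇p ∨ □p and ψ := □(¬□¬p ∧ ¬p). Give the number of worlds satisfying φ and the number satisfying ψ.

3 and 2

For ◇◇p ∨ □p:
1: ◇◇p is F, □p is T. ✓
2: ◇◇p is F, □p is F. ✗
3: ◇◇p is T, □p is F. ✓
4: ◇◇p is F, □p is T. ✓
— 3 worlds.
For □(¬□¬p ∧ ¬p):
1: no successors, so □(¬□¬p ∧ ¬p) holds vacuously. ✓
2: successors {1}; ¬□¬p ∧ ¬p there: 1:F. ✗
3: successors {4}; ¬□¬p ∧ ¬p there: 4:T. ✓
4: successors {2}; ¬□¬p ∧ ¬p there: 2:F. ✗
— 2 worlds.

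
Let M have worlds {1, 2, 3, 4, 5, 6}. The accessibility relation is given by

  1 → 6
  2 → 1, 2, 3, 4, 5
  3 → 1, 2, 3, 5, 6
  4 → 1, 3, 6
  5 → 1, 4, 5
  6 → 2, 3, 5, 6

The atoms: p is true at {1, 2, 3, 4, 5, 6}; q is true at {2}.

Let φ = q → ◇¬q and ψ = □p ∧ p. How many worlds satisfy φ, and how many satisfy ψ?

6 and 6

For q → ◇¬q:
1: q is F, ◇¬q is T. ✓
2: q is T, ◇¬q is T. ✓
3: q is F, ◇¬q is T. ✓
4: q is F, ◇¬q is T. ✓
5: q is F, ◇¬q is T. ✓
6: q is F, ◇¬q is T. ✓
— 6 worlds.
For □p ∧ p:
1: □p is T, p is T. ✓
2: □p is T, p is T. ✓
3: □p is T, p is T. ✓
4: □p is T, p is T. ✓
5: □p is T, p is T. ✓
6: □p is T, p is T. ✓
— 6 worlds.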